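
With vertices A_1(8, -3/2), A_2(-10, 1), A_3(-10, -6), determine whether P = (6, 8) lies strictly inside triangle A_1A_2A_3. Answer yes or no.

Barycentric coordinates of P: (8/9, 10/7, -83/63).
The three coordinates are positive, positive, negative; a point is interior exactly when all three are positive.

no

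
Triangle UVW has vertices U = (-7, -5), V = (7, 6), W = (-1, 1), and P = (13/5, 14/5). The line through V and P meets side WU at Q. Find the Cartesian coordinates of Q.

Barycentric coordinates of P with respect to UVW: (1/5, 3/5, 1/5).
On side WU the V-coordinate is zero; dropping P's V-weight 3/5 and renormalizing the remaining 1/5 : 1/5 gives weights 1/2, 1/2 on W, U.
Q = (1/2)·(-1, 1) + (1/2)·(-7, -5) = (-4, -2).

(-4, -2)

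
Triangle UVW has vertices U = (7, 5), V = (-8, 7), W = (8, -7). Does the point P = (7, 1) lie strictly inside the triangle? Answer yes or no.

yes

Barycentric coordinates of P: (57/89, 2/89, 30/89).
The three coordinates are positive, positive, positive; a point is interior exactly when all three are positive.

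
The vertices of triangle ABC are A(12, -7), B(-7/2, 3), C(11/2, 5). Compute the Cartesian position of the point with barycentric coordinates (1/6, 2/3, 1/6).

(7/12, 5/3)

P = (1/6)·A + (2/3)·B + (1/6)·C.
x-coordinate: (1/6)·12 + (2/3)·(-7/2) + (1/6)·(11/2) = 7/12.
y-coordinate: (1/6)·(-7) + (2/3)·3 + (1/6)·5 = 5/3.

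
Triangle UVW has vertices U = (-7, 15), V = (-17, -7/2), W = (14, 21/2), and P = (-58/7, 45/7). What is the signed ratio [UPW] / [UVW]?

[UVW] = ½·((-7)·(-7/2−(21/2)) + (-17)·(21/2−15) + 14·(15−(-7/2))) = ½·(98 + 153/2 + 259) = 867/4.
[UPW] = ½·((-7)·(45/7−(21/2)) + (-58/7)·(21/2−15) + 14·(15−(45/7))) = ½·(57/2 + 261/7 + 120) = 2601/28, so the ratio is (2601/28)/(867/4) = 3/7.

3/7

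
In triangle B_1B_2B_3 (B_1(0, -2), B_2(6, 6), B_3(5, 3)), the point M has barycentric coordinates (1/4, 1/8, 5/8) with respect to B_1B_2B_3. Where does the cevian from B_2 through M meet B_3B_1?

(25/7, 11/7)

Line B_2M meets B_3B_1 where the B_2-coordinate vanishes; zeroing M's B_2-weight and renormalizing leaves B_3, B_1-weights 5/8 : 1/4 → (5/7, 2/7).
So N = (5/7)·B_3 + (2/7)·B_1 = (25/7, 11/7).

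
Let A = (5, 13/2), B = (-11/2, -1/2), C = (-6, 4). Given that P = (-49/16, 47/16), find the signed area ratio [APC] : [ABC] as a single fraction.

3/8

[ABC] = ½·(5·(-1/2−4) + (-11/2)·(4−(13/2)) + (-6)·(13/2−(-1/2))) = ½·(-45/2 + 55/4 − 42) = -203/8.
[APC] = ½·(5·(47/16−4) + (-49/16)·(4−(13/2)) + (-6)·(13/2−(47/16))) = ½·(-85/16 + 245/32 − 171/8) = -609/64, so the ratio is (-609/64)/(-203/8) = 3/8.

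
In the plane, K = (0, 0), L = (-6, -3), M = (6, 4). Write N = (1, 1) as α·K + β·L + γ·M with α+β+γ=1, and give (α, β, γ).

Signed area of the reference triangle: [KLM] = ½·(0·(-3−4) + (-6)·(4−0) + 6·(0−(-3))) = ½·(0 − 24 + 18) = -3.
[NLM] = ½·(1·(-3−4) + (-6)·(4−1) + 6·(1−(-3))) = ½·(-7 − 18 + 24) = -1/2, so the K-coordinate is (-1/2)/(-3) = 1/6.
[KNM] = ½·(0·(1−4) + 1·(4−0) + 6·(0−1)) = ½·(0 + 4 − 6) = -1, so the L-coordinate is 1/3.
[KLN] = ½·(0·(-3−1) + (-6)·(1−0) + 1·(0−(-3))) = ½·(0 − 6 + 3) = -3/2, so the M-coordinate is 1/2.
Check: 1/6 + 1/3 + 1/2 = 1.

(1/6, 1/3, 1/2)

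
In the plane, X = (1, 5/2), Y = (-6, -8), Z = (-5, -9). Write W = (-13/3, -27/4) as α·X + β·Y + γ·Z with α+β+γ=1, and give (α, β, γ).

Signed area of the reference triangle: [XYZ] = ½·(1·(-8−(-9)) + (-6)·(-9−(5/2)) + (-5)·(5/2−(-8))) = ½·(1 + 69 − 105/2) = 35/4.
[WYZ] = ½·((-13/3)·(-8−(-9)) + (-6)·(-9−(-27/4)) + (-5)·(-27/4−(-8))) = ½·(-13/3 + 27/2 − 25/4) = 35/24, so the X-coordinate is (35/24)/(35/4) = 1/6.
[XWZ] = ½·(1·(-27/4−(-9)) + (-13/3)·(-9−(5/2)) + (-5)·(5/2−(-27/4))) = ½·(9/4 + 299/6 − 185/4) = 35/12, so the Y-coordinate is 1/3.
[XYW] = ½·(1·(-8−(-27/4)) + (-6)·(-27/4−(5/2)) + (-13/3)·(5/2−(-8))) = ½·(-5/4 + 111/2 − 91/2) = 35/8, so the Z-coordinate is 1/2.
Check: 1/6 + 1/3 + 1/2 = 1.

(1/6, 1/3, 1/2)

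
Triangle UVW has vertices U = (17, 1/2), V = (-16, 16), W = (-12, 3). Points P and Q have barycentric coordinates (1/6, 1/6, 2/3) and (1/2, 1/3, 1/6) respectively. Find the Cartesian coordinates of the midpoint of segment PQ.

(-10/3, 65/12)

Barycentric coordinates of the midpoint are the average: (1/3, 1/4, 5/12).
Converting: (1/3)·U + (1/4)·V + (5/12)·W = (-10/3, 65/12).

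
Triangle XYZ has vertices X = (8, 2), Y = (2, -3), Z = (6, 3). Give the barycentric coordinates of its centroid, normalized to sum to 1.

The centroid is the average of the vertices, so each weight is 1/3.

(1/3, 1/3, 1/3)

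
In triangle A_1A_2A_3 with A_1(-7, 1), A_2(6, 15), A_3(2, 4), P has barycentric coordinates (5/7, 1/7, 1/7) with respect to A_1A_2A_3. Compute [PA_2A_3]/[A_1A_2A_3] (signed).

The signed ratio [PA_2A_3]/[A_1A_2A_3] equals the barycentric coordinate of P at vertex A_1, which is 5/7.

5/7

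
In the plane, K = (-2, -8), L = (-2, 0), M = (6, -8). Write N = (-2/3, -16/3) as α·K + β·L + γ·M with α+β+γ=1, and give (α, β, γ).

Signed area of the reference triangle: [KLM] = ½·((-2)·(0−(-8)) + (-2)·(-8−(-8)) + 6·(-8−0)) = ½·(-16 + 0 − 48) = -32.
[NLM] = ½·((-2/3)·(0−(-8)) + (-2)·(-8−(-16/3)) + 6·(-16/3−0)) = ½·(-16/3 + 16/3 − 32) = -16, so the K-coordinate is (-16)/(-32) = 1/2.
[KNM] = ½·((-2)·(-16/3−(-8)) + (-2/3)·(-8−(-8)) + 6·(-8−(-16/3))) = ½·(-16/3 + 0 − 16) = -32/3, so the L-coordinate is 1/3.
[KLN] = ½·((-2)·(0−(-16/3)) + (-2)·(-16/3−(-8)) + (-2/3)·(-8−0)) = ½·(-32/3 − 16/3 + 16/3) = -16/3, so the M-coordinate is 1/6.
Check: 1/2 + 1/3 + 1/6 = 1.

(1/2, 1/3, 1/6)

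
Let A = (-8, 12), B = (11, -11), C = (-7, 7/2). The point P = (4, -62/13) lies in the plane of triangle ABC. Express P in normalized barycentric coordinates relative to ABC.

Signed area of the reference triangle: [ABC] = ½·((-8)·(-11−(7/2)) + 11·(7/2−12) + (-7)·(12−(-11))) = ½·(116 − 187/2 − 161) = -277/4.
[PBC] = ½·(4·(-11−(7/2)) + 11·(7/2−(-62/13)) + (-7)·(-62/13−(-11))) = ½·(-58 + 2365/26 − 567/13) = -277/52, so the A-coordinate is (-277/52)/(-277/4) = 1/13.
[APC] = ½·((-8)·(-62/13−(7/2)) + 4·(7/2−12) + (-7)·(12−(-62/13))) = ½·(860/13 − 34 − 1526/13) = -554/13, so the B-coordinate is 8/13.
[ABP] = ½·((-8)·(-11−(-62/13)) + 11·(-62/13−12) + 4·(12−(-11))) = ½·(648/13 − 2398/13 + 92) = -277/13, so the C-coordinate is 4/13.
Check: 1/13 + 8/13 + 4/13 = 1.

(1/13, 8/13, 4/13)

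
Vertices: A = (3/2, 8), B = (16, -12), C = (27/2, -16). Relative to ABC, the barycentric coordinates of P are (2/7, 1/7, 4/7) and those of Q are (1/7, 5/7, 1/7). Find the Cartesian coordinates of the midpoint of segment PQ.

Barycentric coordinates of the midpoint are the average: (3/14, 3/7, 5/14).
Converting: (3/14)·A + (3/7)·B + (5/14)·C = (12, -64/7).

(12, -64/7)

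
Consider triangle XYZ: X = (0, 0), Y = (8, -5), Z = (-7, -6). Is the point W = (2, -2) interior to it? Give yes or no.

Barycentric coordinates of W: (51/83, 26/83, 6/83).
The three coordinates are positive, positive, positive; a point is interior exactly when all three are positive.

yes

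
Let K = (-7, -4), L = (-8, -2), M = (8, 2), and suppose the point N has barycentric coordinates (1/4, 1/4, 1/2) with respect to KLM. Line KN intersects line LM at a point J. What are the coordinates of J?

Line KN meets LM where the K-coordinate vanishes; zeroing N's K-weight and renormalizing leaves L, M-weights 1/4 : 1/2 → (1/3, 2/3).
So J = (1/3)·L + (2/3)·M = (8/3, 2/3).

(8/3, 2/3)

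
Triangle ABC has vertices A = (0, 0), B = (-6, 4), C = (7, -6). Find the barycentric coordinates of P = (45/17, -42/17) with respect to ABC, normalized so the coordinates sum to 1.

(5/17, 3/17, 9/17)

Signed area of the reference triangle: [ABC] = ½·(0·(4−(-6)) + (-6)·(-6−0) + 7·(0−4)) = ½·(0 + 36 − 28) = 4.
[PBC] = ½·((45/17)·(4−(-6)) + (-6)·(-6−(-42/17)) + 7·(-42/17−4)) = ½·(450/17 + 360/17 − 770/17) = 20/17, so the A-coordinate is (20/17)/4 = 5/17.
[APC] = ½·(0·(-42/17−(-6)) + (45/17)·(-6−0) + 7·(0−(-42/17))) = ½·(0 − 270/17 + 294/17) = 12/17, so the B-coordinate is 3/17.
[ABP] = ½·(0·(4−(-42/17)) + (-6)·(-42/17−0) + (45/17)·(0−4)) = ½·(0 + 252/17 − 180/17) = 36/17, so the C-coordinate is 9/17.
Check: 5/17 + 3/17 + 9/17 = 1.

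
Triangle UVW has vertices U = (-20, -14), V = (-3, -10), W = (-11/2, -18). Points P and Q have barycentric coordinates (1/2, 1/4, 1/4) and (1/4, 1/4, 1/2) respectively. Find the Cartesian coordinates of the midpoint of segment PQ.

(-165/16, -29/2)

Barycentric coordinates of the midpoint are the average: (3/8, 1/4, 3/8).
Converting: (3/8)·U + (1/4)·V + (3/8)·W = (-165/16, -29/2).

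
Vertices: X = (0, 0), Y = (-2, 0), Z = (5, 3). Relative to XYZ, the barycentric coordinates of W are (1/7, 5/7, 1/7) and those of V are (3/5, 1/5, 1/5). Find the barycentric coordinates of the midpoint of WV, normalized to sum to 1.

(13/35, 16/35, 6/35)

Since both coordinate triples sum to 1, the midpoint's barycentrics are the componentwise average.
(1/7+3/5)/2 = 13/35; similarly 16/35 and 6/35.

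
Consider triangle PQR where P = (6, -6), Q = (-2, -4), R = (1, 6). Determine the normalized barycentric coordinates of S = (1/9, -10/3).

Signed area of the reference triangle: [PQR] = ½·(6·(-4−6) + (-2)·(6−(-6)) + 1·(-6−(-4))) = ½·(-60 − 24 − 2) = -43.
[SQR] = ½·((1/9)·(-4−6) + (-2)·(6−(-10/3)) + 1·(-10/3−(-4))) = ½·(-10/9 − 56/3 + 2/3) = -86/9, so the P-coordinate is (-86/9)/(-43) = 2/9.
[PSR] = ½·(6·(-10/3−6) + (1/9)·(6−(-6)) + 1·(-6−(-10/3))) = ½·(-56 + 4/3 − 8/3) = -86/3, so the Q-coordinate is 2/3.
[PQS] = ½·(6·(-4−(-10/3)) + (-2)·(-10/3−(-6)) + (1/9)·(-6−(-4))) = ½·(-4 − 16/3 − 2/9) = -43/9, so the R-coordinate is 1/9.

(2/9, 2/3, 1/9)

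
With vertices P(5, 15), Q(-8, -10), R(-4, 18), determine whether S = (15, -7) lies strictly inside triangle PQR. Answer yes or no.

Barycentric coordinates of S: (79/33, 7/11, -67/33).
The three coordinates are positive, positive, negative; a point is interior exactly when all three are positive.

no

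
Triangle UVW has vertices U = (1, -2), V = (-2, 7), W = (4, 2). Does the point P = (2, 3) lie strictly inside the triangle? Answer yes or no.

yes

Barycentric coordinates of P: (4/39, 11/39, 8/13).
The three coordinates are positive, positive, positive; a point is interior exactly when all three are positive.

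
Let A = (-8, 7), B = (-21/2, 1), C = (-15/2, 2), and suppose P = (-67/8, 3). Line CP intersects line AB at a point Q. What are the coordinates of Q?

Barycentric coordinates of P with respect to ABC: (1/4, 1/4, 1/2).
On side AB the C-coordinate is zero; dropping P's C-weight 1/2 and renormalizing the remaining 1/4 : 1/4 gives weights 1/2, 1/2 on A, B.
Q = (1/2)·(-8, 7) + (1/2)·(-21/2, 1) = (-37/4, 4).

(-37/4, 4)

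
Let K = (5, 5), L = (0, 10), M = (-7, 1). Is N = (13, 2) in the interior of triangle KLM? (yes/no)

Barycentric coordinates of N: (173/80, -17/20, -5/16).
The three coordinates are positive, negative, negative; a point is interior exactly when all three are positive.

no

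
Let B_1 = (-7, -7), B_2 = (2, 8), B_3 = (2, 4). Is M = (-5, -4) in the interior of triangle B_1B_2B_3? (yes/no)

yes

Barycentric coordinates of M: (7/9, 5/36, 1/12).
The three coordinates are positive, positive, positive; a point is interior exactly when all three are positive.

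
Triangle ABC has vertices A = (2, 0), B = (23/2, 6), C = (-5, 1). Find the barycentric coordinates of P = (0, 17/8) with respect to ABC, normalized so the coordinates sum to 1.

(1/8, 1/4, 5/8)

Signed area of the reference triangle: [ABC] = ½·(2·(6−1) + (23/2)·(1−0) + (-5)·(0−6)) = ½·(10 + 23/2 + 30) = 103/4.
[PBC] = ½·(0·(6−1) + (23/2)·(1−(17/8)) + (-5)·(17/8−6)) = ½·(0 − 207/16 + 155/8) = 103/32, so the A-coordinate is (103/32)/(103/4) = 1/8.
[APC] = ½·(2·(17/8−1) + 0·(1−0) + (-5)·(0−(17/8))) = ½·(9/4 + 0 + 85/8) = 103/16, so the B-coordinate is 1/4.
[ABP] = ½·(2·(6−(17/8)) + (23/2)·(17/8−0) + 0·(0−6)) = ½·(31/4 + 391/16 + 0) = 515/32, so the C-coordinate is 5/8.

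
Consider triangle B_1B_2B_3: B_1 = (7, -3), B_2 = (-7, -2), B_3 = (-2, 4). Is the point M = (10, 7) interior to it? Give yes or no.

no

Barycentric coordinates of M: (57/89, -111/89, 143/89).
The three coordinates are positive, negative, positive; a point is interior exactly when all three are positive.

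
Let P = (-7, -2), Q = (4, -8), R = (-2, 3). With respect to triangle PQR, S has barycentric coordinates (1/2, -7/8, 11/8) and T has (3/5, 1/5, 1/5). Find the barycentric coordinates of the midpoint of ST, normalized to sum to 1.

(11/20, -27/80, 63/80)

Since both coordinate triples sum to 1, the midpoint's barycentrics are the componentwise average.
(1/2+3/5)/2 = 11/20; similarly -27/80 and 63/80.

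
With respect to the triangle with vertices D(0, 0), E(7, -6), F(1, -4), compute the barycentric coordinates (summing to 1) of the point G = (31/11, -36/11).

Signed area of the reference triangle: [DEF] = ½·(0·(-6−(-4)) + 7·(-4−0) + 1·(0−(-6))) = ½·(0 − 28 + 6) = -11.
[GEF] = ½·((31/11)·(-6−(-4)) + 7·(-4−(-36/11)) + 1·(-36/11−(-6))) = ½·(-62/11 − 56/11 + 30/11) = -4, so the D-coordinate is (-4)/(-11) = 4/11.
[DGF] = ½·(0·(-36/11−(-4)) + (31/11)·(-4−0) + 1·(0−(-36/11))) = ½·(0 − 124/11 + 36/11) = -4, so the E-coordinate is 4/11.
[DEG] = ½·(0·(-6−(-36/11)) + 7·(-36/11−0) + (31/11)·(0−(-6))) = ½·(0 − 252/11 + 186/11) = -3, so the F-coordinate is 3/11.
Check: 4/11 + 4/11 + 3/11 = 1.

(4/11, 4/11, 3/11)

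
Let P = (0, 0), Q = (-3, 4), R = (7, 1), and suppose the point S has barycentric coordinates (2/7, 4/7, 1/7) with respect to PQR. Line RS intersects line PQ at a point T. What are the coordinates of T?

Line RS meets PQ where the R-coordinate vanishes; zeroing S's R-weight and renormalizing leaves P, Q-weights 2/7 : 4/7 → (1/3, 2/3).
So T = (1/3)·P + (2/3)·Q = (-2, 8/3).

(-2, 8/3)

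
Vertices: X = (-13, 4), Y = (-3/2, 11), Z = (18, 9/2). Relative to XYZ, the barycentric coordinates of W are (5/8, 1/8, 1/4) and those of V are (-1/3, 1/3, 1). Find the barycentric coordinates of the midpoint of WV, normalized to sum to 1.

(7/48, 11/48, 5/8)

Since both coordinate triples sum to 1, the midpoint's barycentrics are the componentwise average.
(5/8+-1/3)/2 = 7/48; similarly 11/48 and 5/8.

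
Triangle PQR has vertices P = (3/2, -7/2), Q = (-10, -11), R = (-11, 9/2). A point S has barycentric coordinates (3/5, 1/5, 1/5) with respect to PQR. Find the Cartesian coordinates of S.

S = (3/5)·P + (1/5)·Q + (1/5)·R.
x-coordinate: (3/5)·(3/2) + (1/5)·(-10) + (1/5)·(-11) = -33/10.
y-coordinate: (3/5)·(-7/2) + (1/5)·(-11) + (1/5)·(9/2) = -17/5.

(-33/10, -17/5)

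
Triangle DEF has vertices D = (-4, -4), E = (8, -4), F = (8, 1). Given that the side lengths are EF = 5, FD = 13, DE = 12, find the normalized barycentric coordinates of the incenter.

(1/6, 13/30, 2/5)

The incenter has barycentric coordinates proportional to the opposite side lengths: (5 : 13 : 12).
Normalizing by 5+13+12 = 30 gives (1/6, 13/30, 2/5).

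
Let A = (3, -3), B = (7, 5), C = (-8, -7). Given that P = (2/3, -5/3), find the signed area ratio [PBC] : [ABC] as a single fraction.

1/3

[ABC] = ½·(3·(5−(-7)) + 7·(-7−(-3)) + (-8)·(-3−5)) = ½·(36 − 28 + 64) = 36.
[PBC] = ½·((2/3)·(5−(-7)) + 7·(-7−(-5/3)) + (-8)·(-5/3−5)) = ½·(8 − 112/3 + 160/3) = 12, so the ratio is 12/36 = 1/3.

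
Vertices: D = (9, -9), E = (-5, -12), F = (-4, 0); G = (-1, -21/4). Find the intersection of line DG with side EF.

Barycentric coordinates of G with respect to DEF: (1/4, 1/4, 1/2).
On side EF the D-coordinate is zero; dropping G's D-weight 1/4 and renormalizing the remaining 1/4 : 1/2 gives weights 1/3, 2/3 on E, F.
H = (1/3)·(-5, -12) + (2/3)·(-4, 0) = (-13/3, -4).

(-13/3, -4)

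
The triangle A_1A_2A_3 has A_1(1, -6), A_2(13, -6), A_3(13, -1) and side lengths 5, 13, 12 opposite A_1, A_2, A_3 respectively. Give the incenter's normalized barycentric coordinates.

(1/6, 13/30, 2/5)

The incenter has barycentric coordinates proportional to the opposite side lengths: (5 : 13 : 12).
Normalizing by 5+13+12 = 30 gives (1/6, 13/30, 2/5).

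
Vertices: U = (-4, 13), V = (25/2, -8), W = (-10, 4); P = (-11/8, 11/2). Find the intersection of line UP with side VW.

(5/4, -2)

Barycentric coordinates of P with respect to UVW: (1/2, 1/4, 1/4).
On side VW the U-coordinate is zero; dropping P's U-weight 1/2 and renormalizing the remaining 1/4 : 1/4 gives weights 1/2, 1/2 on V, W.
Q = (1/2)·(25/2, -8) + (1/2)·(-10, 4) = (5/4, -2).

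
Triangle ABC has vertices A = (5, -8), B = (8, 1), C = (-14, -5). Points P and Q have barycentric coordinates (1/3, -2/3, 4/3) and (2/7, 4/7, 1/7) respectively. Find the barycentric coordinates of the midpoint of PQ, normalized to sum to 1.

Since both coordinate triples sum to 1, the midpoint's barycentrics are the componentwise average.
(1/3+2/7)/2 = 13/42; similarly -1/21 and 31/42.

(13/42, -1/21, 31/42)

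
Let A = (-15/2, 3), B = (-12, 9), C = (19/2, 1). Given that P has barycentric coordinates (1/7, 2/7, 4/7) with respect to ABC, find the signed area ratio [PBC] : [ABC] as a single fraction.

1/7

The signed ratio [PBC]/[ABC] equals the barycentric coordinate of P at vertex A, which is 1/7.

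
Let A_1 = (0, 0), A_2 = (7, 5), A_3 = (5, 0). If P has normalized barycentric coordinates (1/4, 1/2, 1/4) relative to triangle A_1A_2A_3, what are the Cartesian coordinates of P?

(19/4, 5/2)

P = (1/4)·A_1 + (1/2)·A_2 + (1/4)·A_3.
x-coordinate: (1/4)·0 + (1/2)·7 + (1/4)·5 = 19/4.
y-coordinate: (1/4)·0 + (1/2)·5 + (1/4)·0 = 5/2.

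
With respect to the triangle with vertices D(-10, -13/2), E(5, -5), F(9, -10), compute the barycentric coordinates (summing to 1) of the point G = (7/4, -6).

Signed area of the reference triangle: [DEF] = ½·((-10)·(-5−(-10)) + 5·(-10−(-13/2)) + 9·(-13/2−(-5))) = ½·(-50 − 35/2 − 27/2) = -81/2.
[GEF] = ½·((7/4)·(-5−(-10)) + 5·(-10−(-6)) + 9·(-6−(-5))) = ½·(35/4 − 20 − 9) = -81/8, so the D-coordinate is (-81/8)/(-81/2) = 1/4.
[DGF] = ½·((-10)·(-6−(-10)) + (7/4)·(-10−(-13/2)) + 9·(-13/2−(-6))) = ½·(-40 − 49/8 − 9/2) = -405/16, so the E-coordinate is 5/8.
[DEG] = ½·((-10)·(-5−(-6)) + 5·(-6−(-13/2)) + (7/4)·(-13/2−(-5))) = ½·(-10 + 5/2 − 21/8) = -81/16, so the F-coordinate is 1/8.
Check: 1/4 + 5/8 + 1/8 = 1.

(1/4, 5/8, 1/8)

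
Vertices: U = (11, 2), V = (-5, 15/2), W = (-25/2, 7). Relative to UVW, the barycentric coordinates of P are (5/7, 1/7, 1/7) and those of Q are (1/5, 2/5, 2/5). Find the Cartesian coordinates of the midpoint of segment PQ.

(39/140, 97/20)

Barycentric coordinates of the midpoint are the average: (16/35, 19/70, 19/70).
Converting: (16/35)·U + (19/70)·V + (19/70)·W = (39/140, 97/20).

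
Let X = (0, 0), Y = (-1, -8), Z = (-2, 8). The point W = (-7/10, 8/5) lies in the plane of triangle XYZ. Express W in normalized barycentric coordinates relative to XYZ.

Signed area of the reference triangle: [XYZ] = ½·(0·(-8−8) + (-1)·(8−0) + (-2)·(0−(-8))) = ½·(0 − 8 − 16) = -12.
[WYZ] = ½·((-7/10)·(-8−8) + (-1)·(8−(8/5)) + (-2)·(8/5−(-8))) = ½·(56/5 − 32/5 − 96/5) = -36/5, so the X-coordinate is (-36/5)/(-12) = 3/5.
[XWZ] = ½·(0·(8/5−8) + (-7/10)·(8−0) + (-2)·(0−(8/5))) = ½·(0 − 28/5 + 16/5) = -6/5, so the Y-coordinate is 1/10.
[XYW] = ½·(0·(-8−(8/5)) + (-1)·(8/5−0) + (-7/10)·(0−(-8))) = ½·(0 − 8/5 − 28/5) = -18/5, so the Z-coordinate is 3/10.

(3/5, 1/10, 3/10)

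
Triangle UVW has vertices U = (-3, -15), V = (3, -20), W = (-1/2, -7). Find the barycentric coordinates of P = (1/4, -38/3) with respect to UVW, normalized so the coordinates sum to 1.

(1/6, 1/3, 1/2)

Signed area of the reference triangle: [UVW] = ½·((-3)·(-20−(-7)) + 3·(-7−(-15)) + (-1/2)·(-15−(-20))) = ½·(39 + 24 − 5/2) = 121/4.
[PVW] = ½·((1/4)·(-20−(-7)) + 3·(-7−(-38/3)) + (-1/2)·(-38/3−(-20))) = ½·(-13/4 + 17 − 11/3) = 121/24, so the U-coordinate is (121/24)/(121/4) = 1/6.
[UPW] = ½·((-3)·(-38/3−(-7)) + (1/4)·(-7−(-15)) + (-1/2)·(-15−(-38/3))) = ½·(17 + 2 + 7/6) = 121/12, so the V-coordinate is 1/3.
[UVP] = ½·((-3)·(-20−(-38/3)) + 3·(-38/3−(-15)) + (1/4)·(-15−(-20))) = ½·(22 + 7 + 5/4) = 121/8, so the W-coordinate is 1/2.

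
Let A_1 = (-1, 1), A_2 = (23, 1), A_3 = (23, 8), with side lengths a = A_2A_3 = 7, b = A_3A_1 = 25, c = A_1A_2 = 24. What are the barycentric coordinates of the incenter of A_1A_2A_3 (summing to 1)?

The incenter has barycentric coordinates proportional to the opposite side lengths: (7 : 25 : 24).
Normalizing by 7+25+24 = 56 gives (1/8, 25/56, 3/7).

(1/8, 25/56, 3/7)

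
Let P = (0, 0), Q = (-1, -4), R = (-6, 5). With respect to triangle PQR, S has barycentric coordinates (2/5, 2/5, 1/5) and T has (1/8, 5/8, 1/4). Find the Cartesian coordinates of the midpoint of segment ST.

Barycentric coordinates of the midpoint are the average: (21/80, 41/80, 9/40).
Converting: (21/80)·P + (41/80)·Q + (9/40)·R = (-149/80, -37/40).

(-149/80, -37/40)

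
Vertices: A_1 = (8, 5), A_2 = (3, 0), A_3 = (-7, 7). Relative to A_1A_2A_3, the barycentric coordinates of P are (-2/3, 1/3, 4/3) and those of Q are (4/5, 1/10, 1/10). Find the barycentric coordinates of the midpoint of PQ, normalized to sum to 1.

Since both coordinate triples sum to 1, the midpoint's barycentrics are the componentwise average.
(-2/3+4/5)/2 = 1/15; similarly 13/60 and 43/60.

(1/15, 13/60, 43/60)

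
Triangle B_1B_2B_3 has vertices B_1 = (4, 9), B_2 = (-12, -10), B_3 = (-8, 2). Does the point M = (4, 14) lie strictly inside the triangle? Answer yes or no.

no

Barycentric coordinates of M: (24/29, -15/29, 20/29).
The three coordinates are positive, negative, positive; a point is interior exactly when all three are positive.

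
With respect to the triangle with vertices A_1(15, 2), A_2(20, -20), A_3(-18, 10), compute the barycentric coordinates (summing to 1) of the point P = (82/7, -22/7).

Signed area of the reference triangle: [A_1A_2A_3] = ½·(15·(-20−10) + 20·(10−2) + (-18)·(2−(-20))) = ½·(-450 + 160 − 396) = -343.
[PA_2A_3] = ½·((82/7)·(-20−10) + 20·(10−(-22/7)) + (-18)·(-22/7−(-20))) = ½·(-2460/7 + 1840/7 − 2124/7) = -196, so the A_1-coordinate is (-196)/(-343) = 4/7.
[A_1PA_3] = ½·(15·(-22/7−10) + (82/7)·(10−2) + (-18)·(2−(-22/7))) = ½·(-1380/7 + 656/7 − 648/7) = -98, so the A_2-coordinate is 2/7.
[A_1A_2P] = ½·(15·(-20−(-22/7)) + 20·(-22/7−2) + (82/7)·(2−(-20))) = ½·(-1770/7 − 720/7 + 1804/7) = -49, so the A_3-coordinate is 1/7.

(4/7, 2/7, 1/7)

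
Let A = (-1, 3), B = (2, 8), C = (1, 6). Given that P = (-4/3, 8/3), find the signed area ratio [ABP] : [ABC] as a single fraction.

-2/3

[ABC] = ½·((-1)·(8−6) + 2·(6−3) + 1·(3−8)) = ½·(-2 + 6 − 5) = -1/2.
[ABP] = ½·((-1)·(8−(8/3)) + 2·(8/3−3) + (-4/3)·(3−8)) = ½·(-16/3 − 2/3 + 20/3) = 1/3, so the ratio is (1/3)/(-1/2) = -2/3.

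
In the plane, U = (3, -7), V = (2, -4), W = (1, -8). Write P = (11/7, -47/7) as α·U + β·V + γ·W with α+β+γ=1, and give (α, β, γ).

(1/7, 2/7, 4/7)

Signed area of the reference triangle: [UVW] = ½·(3·(-4−(-8)) + 2·(-8−(-7)) + 1·(-7−(-4))) = ½·(12 − 2 − 3) = 7/2.
[PVW] = ½·((11/7)·(-4−(-8)) + 2·(-8−(-47/7)) + 1·(-47/7−(-4))) = ½·(44/7 − 18/7 − 19/7) = 1/2, so the U-coordinate is (1/2)/(7/2) = 1/7.
[UPW] = ½·(3·(-47/7−(-8)) + (11/7)·(-8−(-7)) + 1·(-7−(-47/7))) = ½·(27/7 − 11/7 − 2/7) = 1, so the V-coordinate is 2/7.
[UVP] = ½·(3·(-4−(-47/7)) + 2·(-47/7−(-7)) + (11/7)·(-7−(-4))) = ½·(57/7 + 4/7 − 33/7) = 2, so the W-coordinate is 4/7.
Check: 1/7 + 2/7 + 4/7 = 1.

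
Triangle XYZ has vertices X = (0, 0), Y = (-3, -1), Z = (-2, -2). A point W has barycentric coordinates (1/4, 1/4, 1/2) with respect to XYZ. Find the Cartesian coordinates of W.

(-7/4, -5/4)

W = (1/4)·X + (1/4)·Y + (1/2)·Z.
x-coordinate: (1/4)·0 + (1/4)·(-3) + (1/2)·(-2) = -7/4.
y-coordinate: (1/4)·0 + (1/4)·(-1) + (1/2)·(-2) = -5/4.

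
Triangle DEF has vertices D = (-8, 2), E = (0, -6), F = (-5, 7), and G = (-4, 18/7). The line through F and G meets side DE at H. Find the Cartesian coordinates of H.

Barycentric coordinates of G with respect to DEF: (1/7, 2/7, 4/7).
On side DE the F-coordinate is zero; dropping G's F-weight 4/7 and renormalizing the remaining 1/7 : 2/7 gives weights 1/3, 2/3 on D, E.
H = (1/3)·(-8, 2) + (2/3)·(0, -6) = (-8/3, -10/3).

(-8/3, -10/3)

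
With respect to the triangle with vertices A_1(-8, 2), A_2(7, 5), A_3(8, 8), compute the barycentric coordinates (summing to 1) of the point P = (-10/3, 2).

Signed area of the reference triangle: [A_1A_2A_3] = ½·((-8)·(5−8) + 7·(8−2) + 8·(2−5)) = ½·(24 + 42 − 24) = 21.
[PA_2A_3] = ½·((-10/3)·(5−8) + 7·(8−2) + 8·(2−5)) = ½·(10 + 42 − 24) = 14, so the A_1-coordinate is 14/21 = 2/3.
[A_1PA_3] = ½·((-8)·(2−8) + (-10/3)·(8−2) + 8·(2−2)) = ½·(48 − 20 + 0) = 14, so the A_2-coordinate is 2/3.
[A_1A_2P] = ½·((-8)·(5−2) + 7·(2−2) + (-10/3)·(2−5)) = ½·(-24 + 0 + 10) = -7, so the A_3-coordinate is -1/3.

(2/3, 2/3, -1/3)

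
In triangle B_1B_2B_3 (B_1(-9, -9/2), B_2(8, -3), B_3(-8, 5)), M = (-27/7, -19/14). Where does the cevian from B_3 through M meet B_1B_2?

(-11/5, -39/10)

Barycentric coordinates of M with respect to B_1B_2B_3: (3/7, 2/7, 2/7).
On side B_1B_2 the B_3-coordinate is zero; dropping M's B_3-weight 2/7 and renormalizing the remaining 3/7 : 2/7 gives weights 3/5, 2/5 on B_1, B_2.
N = (3/5)·(-9, -9/2) + (2/5)·(8, -3) = (-11/5, -39/10).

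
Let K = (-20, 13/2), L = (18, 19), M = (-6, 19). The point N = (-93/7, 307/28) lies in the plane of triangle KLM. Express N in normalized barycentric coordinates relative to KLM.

Signed area of the reference triangle: [KLM] = ½·((-20)·(19−19) + 18·(19−(13/2)) + (-6)·(13/2−19)) = ½·(0 + 225 + 75) = 150.
[NLM] = ½·((-93/7)·(19−19) + 18·(19−(307/28)) + (-6)·(307/28−19)) = ½·(0 + 2025/14 + 675/14) = 675/7, so the K-coordinate is (675/7)/150 = 9/14.
[KNM] = ½·((-20)·(307/28−19) + (-93/7)·(19−(13/2)) + (-6)·(13/2−(307/28))) = ½·(1125/7 − 2325/14 + 375/14) = 75/7, so the L-coordinate is 1/14.
[KLN] = ½·((-20)·(19−(307/28)) + 18·(307/28−(13/2)) + (-93/7)·(13/2−19)) = ½·(-1125/7 + 1125/14 + 2325/14) = 300/7, so the M-coordinate is 2/7.

(9/14, 1/14, 2/7)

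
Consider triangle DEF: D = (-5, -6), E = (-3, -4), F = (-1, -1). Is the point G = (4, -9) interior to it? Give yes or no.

no

Barycentric coordinates of G: (-31/2, 57/2, -12).
The three coordinates are negative, positive, negative; a point is interior exactly when all three are positive.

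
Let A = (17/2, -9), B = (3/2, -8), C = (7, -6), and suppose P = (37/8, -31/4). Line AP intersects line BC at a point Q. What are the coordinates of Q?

Barycentric coordinates of P with respect to ABC: (1/4, 1/2, 1/4).
On side BC the A-coordinate is zero; dropping P's A-weight 1/4 and renormalizing the remaining 1/2 : 1/4 gives weights 2/3, 1/3 on B, C.
Q = (2/3)·(3/2, -8) + (1/3)·(7, -6) = (10/3, -22/3).

(10/3, -22/3)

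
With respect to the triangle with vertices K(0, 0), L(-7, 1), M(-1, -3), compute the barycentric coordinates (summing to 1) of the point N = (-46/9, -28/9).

Signed area of the reference triangle: [KLM] = ½·(0·(1−(-3)) + (-7)·(-3−0) + (-1)·(0−1)) = ½·(0 + 21 + 1) = 11.
[NLM] = ½·((-46/9)·(1−(-3)) + (-7)·(-3−(-28/9)) + (-1)·(-28/9−1)) = ½·(-184/9 − 7/9 + 37/9) = -77/9, so the K-coordinate is (-77/9)/11 = -7/9.
[KNM] = ½·(0·(-28/9−(-3)) + (-46/9)·(-3−0) + (-1)·(0−(-28/9))) = ½·(0 + 46/3 − 28/9) = 55/9, so the L-coordinate is 5/9.
[KLN] = ½·(0·(1−(-28/9)) + (-7)·(-28/9−0) + (-46/9)·(0−1)) = ½·(0 + 196/9 + 46/9) = 121/9, so the M-coordinate is 11/9.
Check: -7/9 + 5/9 + 11/9 = 1.

(-7/9, 5/9, 11/9)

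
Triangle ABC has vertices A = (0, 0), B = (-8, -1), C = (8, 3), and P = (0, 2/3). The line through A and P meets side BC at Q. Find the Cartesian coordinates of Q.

Barycentric coordinates of P with respect to ABC: (1/3, 1/3, 1/3).
On side BC the A-coordinate is zero; dropping P's A-weight 1/3 and renormalizing the remaining 1/3 : 1/3 gives weights 1/2, 1/2 on B, C.
Q = (1/2)·(-8, -1) + (1/2)·(8, 3) = (0, 1).

(0, 1)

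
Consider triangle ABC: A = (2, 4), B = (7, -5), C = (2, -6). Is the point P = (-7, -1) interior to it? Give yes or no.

Barycentric coordinates of P: (17/25, -9/5, 53/25).
The three coordinates are positive, negative, positive; a point is interior exactly when all three are positive.

no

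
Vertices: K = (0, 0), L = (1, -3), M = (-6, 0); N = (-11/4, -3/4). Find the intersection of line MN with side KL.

(1/2, -3/2)

Barycentric coordinates of N with respect to KLM: (1/4, 1/4, 1/2).
On side KL the M-coordinate is zero; dropping N's M-weight 1/2 and renormalizing the remaining 1/4 : 1/4 gives weights 1/2, 1/2 on K, L.
J = (1/2)·(0, 0) + (1/2)·(1, -3) = (1/2, -3/2).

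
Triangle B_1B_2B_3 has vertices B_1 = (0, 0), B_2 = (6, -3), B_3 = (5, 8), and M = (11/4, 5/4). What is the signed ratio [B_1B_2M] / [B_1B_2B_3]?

1/4

[B_1B_2B_3] = ½·(0·(-3−8) + 6·(8−0) + 5·(0−(-3))) = ½·(0 + 48 + 15) = 63/2.
[B_1B_2M] = ½·(0·(-3−(5/4)) + 6·(5/4−0) + (11/4)·(0−(-3))) = ½·(0 + 15/2 + 33/4) = 63/8, so the ratio is (63/8)/(63/2) = 1/4.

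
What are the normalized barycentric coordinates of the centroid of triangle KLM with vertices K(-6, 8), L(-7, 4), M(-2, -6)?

(1/3, 1/3, 1/3)

The centroid is the average of the vertices, so each weight is 1/3.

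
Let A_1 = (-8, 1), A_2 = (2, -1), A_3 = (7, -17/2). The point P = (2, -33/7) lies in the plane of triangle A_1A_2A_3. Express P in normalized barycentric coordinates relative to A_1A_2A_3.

(2/7, 1/7, 4/7)

Signed area of the reference triangle: [A_1A_2A_3] = ½·((-8)·(-1−(-17/2)) + 2·(-17/2−1) + 7·(1−(-1))) = ½·(-60 − 19 + 14) = -65/2.
[PA_2A_3] = ½·(2·(-1−(-17/2)) + 2·(-17/2−(-33/7)) + 7·(-33/7−(-1))) = ½·(15 − 53/7 − 26) = -65/7, so the A_1-coordinate is (-65/7)/(-65/2) = 2/7.
[A_1PA_3] = ½·((-8)·(-33/7−(-17/2)) + 2·(-17/2−1) + 7·(1−(-33/7))) = ½·(-212/7 − 19 + 40) = -65/14, so the A_2-coordinate is 1/7.
[A_1A_2P] = ½·((-8)·(-1−(-33/7)) + 2·(-33/7−1) + 2·(1−(-1))) = ½·(-208/7 − 80/7 + 4) = -130/7, so the A_3-coordinate is 4/7.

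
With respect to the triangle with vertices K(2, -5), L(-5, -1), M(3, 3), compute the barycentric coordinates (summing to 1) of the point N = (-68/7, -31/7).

Signed area of the reference triangle: [KLM] = ½·(2·(-1−3) + (-5)·(3−(-5)) + 3·(-5−(-1))) = ½·(-8 − 40 − 12) = -30.
[NLM] = ½·((-68/7)·(-1−3) + (-5)·(3−(-31/7)) + 3·(-31/7−(-1))) = ½·(272/7 − 260/7 − 72/7) = -30/7, so the K-coordinate is (-30/7)/(-30) = 1/7.
[KNM] = ½·(2·(-31/7−3) + (-68/7)·(3−(-5)) + 3·(-5−(-31/7))) = ½·(-104/7 − 544/7 − 12/7) = -330/7, so the L-coordinate is 11/7.
[KLN] = ½·(2·(-1−(-31/7)) + (-5)·(-31/7−(-5)) + (-68/7)·(-5−(-1))) = ½·(48/7 − 20/7 + 272/7) = 150/7, so the M-coordinate is -5/7.

(1/7, 11/7, -5/7)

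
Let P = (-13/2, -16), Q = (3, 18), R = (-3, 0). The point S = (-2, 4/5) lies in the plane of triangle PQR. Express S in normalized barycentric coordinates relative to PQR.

(2/5, 2/5, 1/5)

Signed area of the reference triangle: [PQR] = ½·((-13/2)·(18−0) + 3·(0−(-16)) + (-3)·(-16−18)) = ½·(-117 + 48 + 102) = 33/2.
[SQR] = ½·((-2)·(18−0) + 3·(0−(4/5)) + (-3)·(4/5−18)) = ½·(-36 − 12/5 + 258/5) = 33/5, so the P-coordinate is (33/5)/(33/2) = 2/5.
[PSR] = ½·((-13/2)·(4/5−0) + (-2)·(0−(-16)) + (-3)·(-16−(4/5))) = ½·(-26/5 − 32 + 252/5) = 33/5, so the Q-coordinate is 2/5.
[PQS] = ½·((-13/2)·(18−(4/5)) + 3·(4/5−(-16)) + (-2)·(-16−18)) = ½·(-559/5 + 252/5 + 68) = 33/10, so the R-coordinate is 1/5.
Check: 2/5 + 2/5 + 1/5 = 1.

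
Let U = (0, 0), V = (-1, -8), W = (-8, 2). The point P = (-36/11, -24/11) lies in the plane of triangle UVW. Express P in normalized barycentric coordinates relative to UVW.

Signed area of the reference triangle: [UVW] = ½·(0·(-8−2) + (-1)·(2−0) + (-8)·(0−(-8))) = ½·(0 − 2 − 64) = -33.
[PVW] = ½·((-36/11)·(-8−2) + (-1)·(2−(-24/11)) + (-8)·(-24/11−(-8))) = ½·(360/11 − 46/11 − 512/11) = -9, so the U-coordinate is (-9)/(-33) = 3/11.
[UPW] = ½·(0·(-24/11−2) + (-36/11)·(2−0) + (-8)·(0−(-24/11))) = ½·(0 − 72/11 − 192/11) = -12, so the V-coordinate is 4/11.
[UVP] = ½·(0·(-8−(-24/11)) + (-1)·(-24/11−0) + (-36/11)·(0−(-8))) = ½·(0 + 24/11 − 288/11) = -12, so the W-coordinate is 4/11.
Check: 3/11 + 4/11 + 4/11 = 1.

(3/11, 4/11, 4/11)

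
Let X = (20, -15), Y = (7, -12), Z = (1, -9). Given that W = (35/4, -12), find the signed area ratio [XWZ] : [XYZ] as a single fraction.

[XYZ] = ½·(20·(-12−(-9)) + 7·(-9−(-15)) + 1·(-15−(-12))) = ½·(-60 + 42 − 3) = -21/2.
[XWZ] = ½·(20·(-12−(-9)) + (35/4)·(-9−(-15)) + 1·(-15−(-12))) = ½·(-60 + 105/2 − 3) = -21/4, so the ratio is (-21/4)/(-21/2) = 1/2.

1/2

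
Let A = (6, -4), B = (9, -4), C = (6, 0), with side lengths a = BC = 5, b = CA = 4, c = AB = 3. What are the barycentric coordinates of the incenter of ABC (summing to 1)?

The incenter has barycentric coordinates proportional to the opposite side lengths: (5 : 4 : 3).
Normalizing by 5+4+3 = 12 gives (5/12, 1/3, 1/4).

(5/12, 1/3, 1/4)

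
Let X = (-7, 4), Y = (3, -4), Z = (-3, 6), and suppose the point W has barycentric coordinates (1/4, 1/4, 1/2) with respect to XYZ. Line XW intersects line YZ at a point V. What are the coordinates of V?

(-1, 8/3)

Line XW meets YZ where the X-coordinate vanishes; zeroing W's X-weight and renormalizing leaves Y, Z-weights 1/4 : 1/2 → (1/3, 2/3).
So V = (1/3)·Y + (2/3)·Z = (-1, 8/3).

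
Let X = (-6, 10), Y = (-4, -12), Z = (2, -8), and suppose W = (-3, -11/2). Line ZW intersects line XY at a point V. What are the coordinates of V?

Barycentric coordinates of W with respect to XYZ: (1/4, 1/2, 1/4).
On side XY the Z-coordinate is zero; dropping W's Z-weight 1/4 and renormalizing the remaining 1/4 : 1/2 gives weights 1/3, 2/3 on X, Y.
V = (1/3)·(-6, 10) + (2/3)·(-4, -12) = (-14/3, -14/3).

(-14/3, -14/3)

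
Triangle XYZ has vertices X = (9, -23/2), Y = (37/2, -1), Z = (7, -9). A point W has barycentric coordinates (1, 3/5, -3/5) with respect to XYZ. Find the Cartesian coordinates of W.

(159/10, -67/10)

W = 1·X + (3/5)·Y + (-3/5)·Z.
x-coordinate: 1·9 + (3/5)·(37/2) + (-3/5)·7 = 159/10.
y-coordinate: 1·(-23/2) + (3/5)·(-1) + (-3/5)·(-9) = -67/10.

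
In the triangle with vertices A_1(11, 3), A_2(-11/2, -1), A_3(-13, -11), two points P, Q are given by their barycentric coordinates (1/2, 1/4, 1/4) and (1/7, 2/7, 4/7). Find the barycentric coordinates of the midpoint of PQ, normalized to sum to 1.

Since both coordinate triples sum to 1, the midpoint's barycentrics are the componentwise average.
(1/2+1/7)/2 = 9/28; similarly 15/56 and 23/56.

(9/28, 15/56, 23/56)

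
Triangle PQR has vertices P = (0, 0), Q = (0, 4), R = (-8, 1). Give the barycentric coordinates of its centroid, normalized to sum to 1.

(1/3, 1/3, 1/3)

The centroid is the average of the vertices, so each weight is 1/3.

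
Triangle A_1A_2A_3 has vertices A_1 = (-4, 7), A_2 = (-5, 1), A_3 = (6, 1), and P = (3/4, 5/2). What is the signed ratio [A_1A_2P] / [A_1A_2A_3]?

1/2

[A_1A_2A_3] = ½·((-4)·(1−1) + (-5)·(1−7) + 6·(7−1)) = ½·(0 + 30 + 36) = 33.
[A_1A_2P] = ½·((-4)·(1−(5/2)) + (-5)·(5/2−7) + (3/4)·(7−1)) = ½·(6 + 45/2 + 9/2) = 33/2, so the ratio is (33/2)/33 = 1/2.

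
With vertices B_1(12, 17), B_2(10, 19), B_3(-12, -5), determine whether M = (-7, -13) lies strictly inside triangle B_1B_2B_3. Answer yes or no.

Barycentric coordinates of M: (74/23, -151/46, 49/46).
The three coordinates are positive, negative, positive; a point is interior exactly when all three are positive.

no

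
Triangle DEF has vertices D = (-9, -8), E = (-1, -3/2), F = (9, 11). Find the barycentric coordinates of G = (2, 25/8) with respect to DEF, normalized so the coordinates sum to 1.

Signed area of the reference triangle: [DEF] = ½·((-9)·(-3/2−11) + (-1)·(11−(-8)) + 9·(-8−(-3/2))) = ½·(225/2 − 19 − 117/2) = 35/2.
[GEF] = ½·(2·(-3/2−11) + (-1)·(11−(25/8)) + 9·(25/8−(-3/2))) = ½·(-25 − 63/8 + 333/8) = 35/8, so the D-coordinate is (35/8)/(35/2) = 1/4.
[DGF] = ½·((-9)·(25/8−11) + 2·(11−(-8)) + 9·(-8−(25/8))) = ½·(567/8 + 38 − 801/8) = 35/8, so the E-coordinate is 1/4.
[DEG] = ½·((-9)·(-3/2−(25/8)) + (-1)·(25/8−(-8)) + 2·(-8−(-3/2))) = ½·(333/8 − 89/8 − 13) = 35/4, so the F-coordinate is 1/2.

(1/4, 1/4, 1/2)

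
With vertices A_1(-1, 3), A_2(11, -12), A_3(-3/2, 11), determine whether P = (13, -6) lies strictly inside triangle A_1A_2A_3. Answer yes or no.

no

Barycentric coordinates of P: (-242/177, 215/177, 68/59).
The three coordinates are negative, positive, positive; a point is interior exactly when all three are positive.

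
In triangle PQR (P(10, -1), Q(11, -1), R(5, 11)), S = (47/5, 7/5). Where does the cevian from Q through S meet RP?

(25/3, 3)

Barycentric coordinates of S with respect to PQR: (2/5, 2/5, 1/5).
On side RP the Q-coordinate is zero; dropping S's Q-weight 2/5 and renormalizing the remaining 1/5 : 2/5 gives weights 1/3, 2/3 on R, P.
T = (1/3)·(5, 11) + (2/3)·(10, -1) = (25/3, 3).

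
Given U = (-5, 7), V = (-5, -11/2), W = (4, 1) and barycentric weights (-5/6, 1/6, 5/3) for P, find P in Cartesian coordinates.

(10, -61/12)

P = (-5/6)·U + (1/6)·V + (5/3)·W.
x-coordinate: (-5/6)·(-5) + (1/6)·(-5) + (5/3)·4 = 10.
y-coordinate: (-5/6)·7 + (1/6)·(-11/2) + (5/3)·1 = -61/12.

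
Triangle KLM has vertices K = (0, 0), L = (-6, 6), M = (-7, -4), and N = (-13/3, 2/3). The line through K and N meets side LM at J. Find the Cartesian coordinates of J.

(-13/2, 1)

Barycentric coordinates of N with respect to KLM: (1/3, 1/3, 1/3).
On side LM the K-coordinate is zero; dropping N's K-weight 1/3 and renormalizing the remaining 1/3 : 1/3 gives weights 1/2, 1/2 on L, M.
J = (1/2)·(-6, 6) + (1/2)·(-7, -4) = (-13/2, 1).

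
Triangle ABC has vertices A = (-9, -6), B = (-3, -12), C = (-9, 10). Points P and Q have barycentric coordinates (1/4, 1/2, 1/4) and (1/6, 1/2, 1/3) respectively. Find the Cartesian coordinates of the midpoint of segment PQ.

Barycentric coordinates of the midpoint are the average: (5/24, 1/2, 7/24).
Converting: (5/24)·A + (1/2)·B + (7/24)·C = (-6, -13/3).

(-6, -13/3)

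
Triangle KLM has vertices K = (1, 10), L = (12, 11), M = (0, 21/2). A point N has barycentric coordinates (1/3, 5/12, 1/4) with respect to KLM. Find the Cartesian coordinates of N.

(16/3, 253/24)

N = (1/3)·K + (5/12)·L + (1/4)·M.
x-coordinate: (1/3)·1 + (5/12)·12 + (1/4)·0 = 16/3.
y-coordinate: (1/3)·10 + (5/12)·11 + (1/4)·(21/2) = 253/24.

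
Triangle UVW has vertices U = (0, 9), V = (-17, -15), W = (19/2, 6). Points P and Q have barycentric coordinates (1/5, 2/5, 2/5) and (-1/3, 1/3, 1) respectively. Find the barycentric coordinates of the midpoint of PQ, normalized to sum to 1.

Since both coordinate triples sum to 1, the midpoint's barycentrics are the componentwise average.
(1/5+-1/3)/2 = -1/15; similarly 11/30 and 7/10.

(-1/15, 11/30, 7/10)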